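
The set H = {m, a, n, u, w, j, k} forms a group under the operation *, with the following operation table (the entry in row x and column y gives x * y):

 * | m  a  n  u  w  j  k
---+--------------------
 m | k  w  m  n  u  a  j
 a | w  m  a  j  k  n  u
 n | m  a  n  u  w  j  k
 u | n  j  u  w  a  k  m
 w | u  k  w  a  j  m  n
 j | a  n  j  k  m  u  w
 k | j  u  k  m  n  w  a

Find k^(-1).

First locate the identity: row n matches the header, so n is the identity.
Scan row k for n: k * w = n. Hence k^(-1) = w.

w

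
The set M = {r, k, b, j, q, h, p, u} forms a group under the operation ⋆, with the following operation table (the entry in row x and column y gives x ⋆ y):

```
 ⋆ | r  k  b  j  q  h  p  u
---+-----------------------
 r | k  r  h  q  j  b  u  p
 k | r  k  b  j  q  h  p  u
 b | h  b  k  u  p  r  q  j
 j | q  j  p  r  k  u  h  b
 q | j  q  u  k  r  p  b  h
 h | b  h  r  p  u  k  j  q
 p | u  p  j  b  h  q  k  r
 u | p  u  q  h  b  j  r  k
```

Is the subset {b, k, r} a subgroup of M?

No

r ⋆ b = h, which is not in {b, k, r}.
The subset is not closed under ⋆, so it is not a subgroup.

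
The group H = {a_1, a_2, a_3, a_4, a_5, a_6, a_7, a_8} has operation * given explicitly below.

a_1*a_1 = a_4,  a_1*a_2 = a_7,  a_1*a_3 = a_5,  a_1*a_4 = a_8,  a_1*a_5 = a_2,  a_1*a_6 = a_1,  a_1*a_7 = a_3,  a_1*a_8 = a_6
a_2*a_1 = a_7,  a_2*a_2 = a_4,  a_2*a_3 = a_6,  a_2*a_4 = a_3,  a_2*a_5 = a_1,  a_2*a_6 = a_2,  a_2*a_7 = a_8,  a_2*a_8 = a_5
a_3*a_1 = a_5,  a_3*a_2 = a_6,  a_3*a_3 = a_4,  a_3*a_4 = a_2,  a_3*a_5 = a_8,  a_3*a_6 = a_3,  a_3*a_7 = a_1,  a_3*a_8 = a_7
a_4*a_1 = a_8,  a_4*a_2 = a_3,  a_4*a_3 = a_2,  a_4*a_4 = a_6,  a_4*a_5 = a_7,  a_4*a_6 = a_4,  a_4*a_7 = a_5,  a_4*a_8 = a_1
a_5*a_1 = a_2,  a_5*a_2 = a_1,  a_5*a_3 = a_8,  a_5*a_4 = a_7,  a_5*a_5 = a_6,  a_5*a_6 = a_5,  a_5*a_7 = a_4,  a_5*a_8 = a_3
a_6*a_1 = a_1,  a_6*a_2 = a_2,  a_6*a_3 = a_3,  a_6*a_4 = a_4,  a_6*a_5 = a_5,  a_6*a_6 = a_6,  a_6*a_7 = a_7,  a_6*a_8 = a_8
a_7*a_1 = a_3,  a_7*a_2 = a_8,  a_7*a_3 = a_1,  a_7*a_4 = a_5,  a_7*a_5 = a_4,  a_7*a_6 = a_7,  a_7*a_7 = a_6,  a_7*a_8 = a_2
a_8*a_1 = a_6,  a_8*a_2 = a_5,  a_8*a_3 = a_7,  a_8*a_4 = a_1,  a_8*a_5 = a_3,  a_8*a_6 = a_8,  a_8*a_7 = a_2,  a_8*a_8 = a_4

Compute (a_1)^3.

a_1^1 = a_1
a_1^2 = a_1 * a_1 = a_4
a_1^3 = a_4 * a_1 = a_8

a_8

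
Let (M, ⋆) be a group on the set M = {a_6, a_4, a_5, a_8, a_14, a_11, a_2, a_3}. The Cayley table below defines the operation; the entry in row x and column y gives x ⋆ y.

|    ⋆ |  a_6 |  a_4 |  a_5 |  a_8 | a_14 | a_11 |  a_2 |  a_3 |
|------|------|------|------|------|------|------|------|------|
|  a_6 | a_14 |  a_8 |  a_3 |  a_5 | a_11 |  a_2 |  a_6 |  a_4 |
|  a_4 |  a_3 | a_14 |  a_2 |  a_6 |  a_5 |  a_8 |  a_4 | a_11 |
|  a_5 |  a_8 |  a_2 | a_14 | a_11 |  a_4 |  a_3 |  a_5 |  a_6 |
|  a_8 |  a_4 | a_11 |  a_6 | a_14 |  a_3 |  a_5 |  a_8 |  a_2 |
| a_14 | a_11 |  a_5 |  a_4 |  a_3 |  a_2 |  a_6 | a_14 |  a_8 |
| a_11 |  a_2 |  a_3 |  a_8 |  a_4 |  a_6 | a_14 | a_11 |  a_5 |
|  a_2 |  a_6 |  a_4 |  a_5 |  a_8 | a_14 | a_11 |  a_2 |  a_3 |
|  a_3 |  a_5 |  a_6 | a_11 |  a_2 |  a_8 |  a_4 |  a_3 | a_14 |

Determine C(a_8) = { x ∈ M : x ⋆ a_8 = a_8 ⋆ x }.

Compare row a_8 with column a_8 entry by entry.
a_14 ⋆ a_8 = a_3 = a_8 ⋆ a_14, so a_14 commutes with a_8.
a_11 ⋆ a_8 = a_4 but a_8 ⋆ a_11 = a_5, so a_11 does not.
Collecting the elements that commute with a_8: C(a_8) = {a_14, a_2, a_3, a_8}.

{a_14, a_2, a_3, a_8}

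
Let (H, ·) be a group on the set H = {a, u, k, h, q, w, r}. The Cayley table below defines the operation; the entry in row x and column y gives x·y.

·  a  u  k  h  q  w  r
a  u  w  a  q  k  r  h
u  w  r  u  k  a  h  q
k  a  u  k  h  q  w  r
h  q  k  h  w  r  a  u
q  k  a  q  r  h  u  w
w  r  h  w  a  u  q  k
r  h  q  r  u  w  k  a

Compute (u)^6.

h

u^1 = u
u^2 = u·u = r
u^3 = r·u = q
u^4 = q·u = a
u^5 = a·u = w
u^6 = w·u = h
(Structurally, H here is isomorphic to the cyclic group Z_7.)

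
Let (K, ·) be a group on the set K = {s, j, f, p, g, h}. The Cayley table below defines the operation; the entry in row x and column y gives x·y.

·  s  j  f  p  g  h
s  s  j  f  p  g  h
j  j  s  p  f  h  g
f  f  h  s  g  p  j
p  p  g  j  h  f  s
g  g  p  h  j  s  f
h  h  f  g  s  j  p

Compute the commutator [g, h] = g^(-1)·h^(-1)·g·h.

p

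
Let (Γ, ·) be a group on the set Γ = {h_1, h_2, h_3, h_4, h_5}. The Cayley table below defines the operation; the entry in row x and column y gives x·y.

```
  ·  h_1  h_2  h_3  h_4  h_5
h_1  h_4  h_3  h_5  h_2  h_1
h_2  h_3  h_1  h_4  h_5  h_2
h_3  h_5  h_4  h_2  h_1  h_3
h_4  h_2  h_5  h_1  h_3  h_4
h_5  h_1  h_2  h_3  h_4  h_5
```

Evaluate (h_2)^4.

h_2^1 = h_2
h_2^2 = h_2·h_2 = h_1
h_2^3 = h_1·h_2 = h_3
h_2^4 = h_3·h_2 = h_4

h_4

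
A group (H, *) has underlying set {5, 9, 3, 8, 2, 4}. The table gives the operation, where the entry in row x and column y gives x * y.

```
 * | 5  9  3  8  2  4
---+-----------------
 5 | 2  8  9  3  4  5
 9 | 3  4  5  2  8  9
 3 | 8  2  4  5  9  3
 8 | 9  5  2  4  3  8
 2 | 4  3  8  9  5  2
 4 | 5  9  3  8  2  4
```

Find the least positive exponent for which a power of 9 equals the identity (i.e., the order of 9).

The identity element is 4 (its row matches the header).
9^1 = 9
9^2 = 9 * 9 = 4
The first power of 9 equal to the identity is 9^2, so ord(9) = 2.

2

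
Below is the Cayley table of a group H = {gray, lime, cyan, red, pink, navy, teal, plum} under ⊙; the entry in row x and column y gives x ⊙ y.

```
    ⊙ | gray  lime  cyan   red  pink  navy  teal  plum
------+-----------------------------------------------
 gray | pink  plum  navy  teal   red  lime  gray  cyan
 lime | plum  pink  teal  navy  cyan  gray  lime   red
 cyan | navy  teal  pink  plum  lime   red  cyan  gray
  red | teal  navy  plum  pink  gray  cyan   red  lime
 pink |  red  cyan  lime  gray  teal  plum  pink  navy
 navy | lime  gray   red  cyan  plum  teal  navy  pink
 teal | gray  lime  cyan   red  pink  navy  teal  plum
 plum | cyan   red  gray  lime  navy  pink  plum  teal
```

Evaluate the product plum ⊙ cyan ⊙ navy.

plum ⊙ cyan = gray
gray ⊙ navy = lime
(Structurally, H here is isomorphic to Z_2 x Z_4.)

lime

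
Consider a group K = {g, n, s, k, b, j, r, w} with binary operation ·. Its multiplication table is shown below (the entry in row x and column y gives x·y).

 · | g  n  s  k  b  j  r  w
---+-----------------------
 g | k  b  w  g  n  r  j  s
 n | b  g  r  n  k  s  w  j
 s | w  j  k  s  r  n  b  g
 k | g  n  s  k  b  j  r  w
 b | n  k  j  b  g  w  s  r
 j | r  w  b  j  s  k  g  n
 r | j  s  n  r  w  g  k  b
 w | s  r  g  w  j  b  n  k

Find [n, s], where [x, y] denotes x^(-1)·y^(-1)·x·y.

Identity is k; from the table n^(-1) = b and s^(-1) = s.
b·s = j
j·n = w
w·s = g

g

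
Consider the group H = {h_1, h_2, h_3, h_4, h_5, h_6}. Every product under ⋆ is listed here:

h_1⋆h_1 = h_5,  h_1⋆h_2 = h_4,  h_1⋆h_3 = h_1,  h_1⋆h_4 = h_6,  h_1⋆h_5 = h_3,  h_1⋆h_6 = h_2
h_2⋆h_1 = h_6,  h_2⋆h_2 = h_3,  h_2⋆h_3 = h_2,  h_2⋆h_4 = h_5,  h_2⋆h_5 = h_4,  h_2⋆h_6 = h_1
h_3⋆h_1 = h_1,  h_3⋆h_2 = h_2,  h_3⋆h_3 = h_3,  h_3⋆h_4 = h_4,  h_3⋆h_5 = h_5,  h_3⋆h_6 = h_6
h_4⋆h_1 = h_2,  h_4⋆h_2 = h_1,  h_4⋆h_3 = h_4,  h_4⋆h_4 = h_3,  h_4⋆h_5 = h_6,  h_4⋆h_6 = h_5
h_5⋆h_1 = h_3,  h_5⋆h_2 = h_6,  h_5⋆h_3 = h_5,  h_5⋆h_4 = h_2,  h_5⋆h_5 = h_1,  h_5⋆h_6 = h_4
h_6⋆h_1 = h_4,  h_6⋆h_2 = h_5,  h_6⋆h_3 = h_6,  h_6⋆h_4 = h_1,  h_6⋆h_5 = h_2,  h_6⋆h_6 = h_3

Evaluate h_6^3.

h_6^1 = h_6
h_6^2 = h_6 ⋆ h_6 = h_3
h_6^3 = h_3 ⋆ h_6 = h_6
(Structurally, H here is isomorphic to the symmetric group S_3.)

h_6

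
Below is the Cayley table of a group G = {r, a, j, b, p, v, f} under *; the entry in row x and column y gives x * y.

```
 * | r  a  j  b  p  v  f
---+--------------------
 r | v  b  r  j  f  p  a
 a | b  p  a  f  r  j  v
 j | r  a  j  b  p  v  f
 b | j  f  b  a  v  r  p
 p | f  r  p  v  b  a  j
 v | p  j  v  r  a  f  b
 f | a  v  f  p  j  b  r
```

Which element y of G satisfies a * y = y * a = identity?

v

First locate the identity: row j matches the header, so j is the identity.
Scan row a for j: a * v = j. Hence a^(-1) = v.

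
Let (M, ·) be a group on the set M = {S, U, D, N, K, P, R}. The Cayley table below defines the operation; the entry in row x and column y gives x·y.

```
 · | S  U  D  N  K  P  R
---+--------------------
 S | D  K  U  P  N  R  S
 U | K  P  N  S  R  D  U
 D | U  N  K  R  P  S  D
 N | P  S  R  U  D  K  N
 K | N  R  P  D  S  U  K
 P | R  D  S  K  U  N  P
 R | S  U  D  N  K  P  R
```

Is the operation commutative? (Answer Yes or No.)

Yes

Check whether the table is symmetric across its main diagonal.
Every entry (row x, col y) equals the entry (row y, col x), so M is abelian.
(In fact M ≅ the cyclic group Z_7.)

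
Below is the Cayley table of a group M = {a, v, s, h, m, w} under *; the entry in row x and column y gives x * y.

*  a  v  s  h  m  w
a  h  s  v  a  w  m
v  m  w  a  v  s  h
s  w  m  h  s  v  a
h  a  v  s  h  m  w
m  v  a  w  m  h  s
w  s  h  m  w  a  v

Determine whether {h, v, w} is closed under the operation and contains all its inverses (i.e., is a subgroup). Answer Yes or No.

{h, v, w} contains the identity h.
Checking products: every product of two elements of {h, v, w} (read from the table) lies in {h, v, w}, so the set is closed.
In a finite group, a nonempty closed subset is a subgroup. So {h, v, w} ≤ M.

Yes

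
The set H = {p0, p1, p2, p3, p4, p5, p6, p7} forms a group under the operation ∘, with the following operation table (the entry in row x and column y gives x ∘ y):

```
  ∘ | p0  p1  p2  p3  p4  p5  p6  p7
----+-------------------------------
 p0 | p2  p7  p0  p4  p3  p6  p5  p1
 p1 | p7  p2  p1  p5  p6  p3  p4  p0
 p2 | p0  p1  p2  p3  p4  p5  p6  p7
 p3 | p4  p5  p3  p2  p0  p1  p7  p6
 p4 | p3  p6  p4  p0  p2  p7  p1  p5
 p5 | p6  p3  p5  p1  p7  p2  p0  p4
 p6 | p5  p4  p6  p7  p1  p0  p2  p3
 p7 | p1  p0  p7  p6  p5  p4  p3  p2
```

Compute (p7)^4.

p7^1 = p7
p7^2 = p7 ∘ p7 = p2
p7^3 = p2 ∘ p7 = p7
p7^4 = p7 ∘ p7 = p2

p2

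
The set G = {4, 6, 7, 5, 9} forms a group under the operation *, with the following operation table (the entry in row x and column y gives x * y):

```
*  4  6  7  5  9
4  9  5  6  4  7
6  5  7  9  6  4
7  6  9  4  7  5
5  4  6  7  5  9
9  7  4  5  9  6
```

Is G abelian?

Check whether the table is symmetric across its main diagonal.
Every entry (row x, col y) equals the entry (row y, col x), so G is abelian.

Yes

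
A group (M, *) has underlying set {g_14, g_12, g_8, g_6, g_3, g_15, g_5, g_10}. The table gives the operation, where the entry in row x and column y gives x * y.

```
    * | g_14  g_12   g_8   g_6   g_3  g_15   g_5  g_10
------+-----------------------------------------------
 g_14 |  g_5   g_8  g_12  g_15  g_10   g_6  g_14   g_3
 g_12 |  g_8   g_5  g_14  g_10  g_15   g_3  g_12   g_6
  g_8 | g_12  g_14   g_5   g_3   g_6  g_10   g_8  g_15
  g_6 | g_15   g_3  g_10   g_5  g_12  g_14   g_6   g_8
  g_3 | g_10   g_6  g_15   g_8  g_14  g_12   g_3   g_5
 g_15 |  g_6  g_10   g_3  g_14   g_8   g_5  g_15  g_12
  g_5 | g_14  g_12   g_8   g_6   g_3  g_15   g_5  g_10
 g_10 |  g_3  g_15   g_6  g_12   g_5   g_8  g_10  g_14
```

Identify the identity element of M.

The identity e satisfies e * x = x for all x, so its row in the table reproduces the column headers.
Row g_5 reads: g_14, g_12, g_8, g_6, g_3, g_15, g_5, g_10 — exactly the header order. So g_5 is the identity.

g_5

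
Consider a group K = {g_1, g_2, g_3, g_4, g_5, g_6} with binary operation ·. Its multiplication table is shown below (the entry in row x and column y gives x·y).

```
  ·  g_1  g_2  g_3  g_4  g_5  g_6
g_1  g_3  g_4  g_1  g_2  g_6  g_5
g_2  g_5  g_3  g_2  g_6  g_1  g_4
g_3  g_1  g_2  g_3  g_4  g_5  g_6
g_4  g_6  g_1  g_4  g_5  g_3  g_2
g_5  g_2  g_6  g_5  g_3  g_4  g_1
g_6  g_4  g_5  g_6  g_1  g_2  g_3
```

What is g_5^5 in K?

g_4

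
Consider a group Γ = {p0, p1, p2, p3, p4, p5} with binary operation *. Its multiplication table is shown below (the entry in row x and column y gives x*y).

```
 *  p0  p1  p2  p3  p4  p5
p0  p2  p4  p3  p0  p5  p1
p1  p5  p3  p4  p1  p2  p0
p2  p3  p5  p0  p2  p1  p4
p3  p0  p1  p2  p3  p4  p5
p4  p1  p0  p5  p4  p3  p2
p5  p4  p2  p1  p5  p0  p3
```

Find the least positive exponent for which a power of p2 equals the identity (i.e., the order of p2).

3

The identity element is p3 (its row matches the header).
p2^1 = p2
p2^2 = p2*p2 = p0
p2^3 = p0*p2 = p3
The first power of p2 equal to the identity is p2^3, so ord(p2) = 3.
(Structurally, Γ here is isomorphic to the symmetric group S_3.)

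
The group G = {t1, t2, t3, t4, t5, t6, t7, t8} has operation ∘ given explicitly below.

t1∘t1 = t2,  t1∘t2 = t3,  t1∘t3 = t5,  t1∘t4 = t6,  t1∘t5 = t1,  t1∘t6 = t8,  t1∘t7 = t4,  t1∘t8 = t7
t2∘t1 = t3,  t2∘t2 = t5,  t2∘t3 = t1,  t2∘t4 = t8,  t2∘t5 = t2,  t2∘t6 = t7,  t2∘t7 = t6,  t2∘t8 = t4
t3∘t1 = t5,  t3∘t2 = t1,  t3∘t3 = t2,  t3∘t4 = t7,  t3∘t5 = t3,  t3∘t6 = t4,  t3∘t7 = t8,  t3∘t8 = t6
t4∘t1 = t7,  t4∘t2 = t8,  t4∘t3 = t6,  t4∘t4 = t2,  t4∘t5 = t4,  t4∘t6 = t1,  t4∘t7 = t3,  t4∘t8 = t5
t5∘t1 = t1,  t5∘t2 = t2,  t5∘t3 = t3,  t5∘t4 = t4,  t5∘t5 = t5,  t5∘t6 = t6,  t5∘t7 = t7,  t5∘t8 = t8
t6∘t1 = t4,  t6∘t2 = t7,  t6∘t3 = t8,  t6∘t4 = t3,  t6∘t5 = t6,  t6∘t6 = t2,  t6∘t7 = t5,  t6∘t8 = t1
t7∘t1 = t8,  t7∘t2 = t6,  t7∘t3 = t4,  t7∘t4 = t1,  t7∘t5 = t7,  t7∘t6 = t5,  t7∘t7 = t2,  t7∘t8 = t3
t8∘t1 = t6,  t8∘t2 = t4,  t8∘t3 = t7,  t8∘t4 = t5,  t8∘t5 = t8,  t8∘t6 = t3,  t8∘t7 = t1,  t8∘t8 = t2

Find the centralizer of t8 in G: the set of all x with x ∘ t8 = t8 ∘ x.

{t2, t4, t5, t8}

Compare row t8 with column t8 entry by entry.
t2 ∘ t8 = t4 = t8 ∘ t2, so t2 commutes with t8.
t1 ∘ t8 = t7 but t8 ∘ t1 = t6, so t1 does not.
Collecting the elements that commute with t8: C(t8) = {t2, t4, t5, t8}.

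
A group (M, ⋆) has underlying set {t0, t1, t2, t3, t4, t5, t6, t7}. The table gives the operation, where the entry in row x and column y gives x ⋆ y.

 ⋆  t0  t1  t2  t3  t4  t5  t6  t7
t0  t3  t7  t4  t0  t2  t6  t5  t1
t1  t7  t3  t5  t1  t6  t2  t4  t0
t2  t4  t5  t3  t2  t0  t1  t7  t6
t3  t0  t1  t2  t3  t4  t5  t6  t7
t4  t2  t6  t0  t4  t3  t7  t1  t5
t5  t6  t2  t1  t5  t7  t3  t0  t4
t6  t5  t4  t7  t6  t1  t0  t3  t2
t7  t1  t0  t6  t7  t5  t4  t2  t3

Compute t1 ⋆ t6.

Read row t1, column t6: t1 ⋆ t6 = t4.

t4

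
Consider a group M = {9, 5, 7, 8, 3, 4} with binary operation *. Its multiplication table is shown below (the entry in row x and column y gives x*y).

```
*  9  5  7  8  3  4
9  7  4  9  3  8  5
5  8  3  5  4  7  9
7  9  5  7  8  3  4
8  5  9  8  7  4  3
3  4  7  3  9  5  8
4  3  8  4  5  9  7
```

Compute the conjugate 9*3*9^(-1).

The identity is 7. In row 9, the entry 7 sits in column 9, so 9^(-1) = 9.
9*3 = 8
8*9 = 5

5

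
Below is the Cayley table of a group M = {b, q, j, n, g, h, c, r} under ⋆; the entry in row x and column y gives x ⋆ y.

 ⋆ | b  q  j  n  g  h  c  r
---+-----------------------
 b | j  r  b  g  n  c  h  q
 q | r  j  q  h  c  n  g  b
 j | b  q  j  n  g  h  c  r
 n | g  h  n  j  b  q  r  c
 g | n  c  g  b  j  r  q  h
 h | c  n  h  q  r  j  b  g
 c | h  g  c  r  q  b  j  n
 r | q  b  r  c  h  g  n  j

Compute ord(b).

2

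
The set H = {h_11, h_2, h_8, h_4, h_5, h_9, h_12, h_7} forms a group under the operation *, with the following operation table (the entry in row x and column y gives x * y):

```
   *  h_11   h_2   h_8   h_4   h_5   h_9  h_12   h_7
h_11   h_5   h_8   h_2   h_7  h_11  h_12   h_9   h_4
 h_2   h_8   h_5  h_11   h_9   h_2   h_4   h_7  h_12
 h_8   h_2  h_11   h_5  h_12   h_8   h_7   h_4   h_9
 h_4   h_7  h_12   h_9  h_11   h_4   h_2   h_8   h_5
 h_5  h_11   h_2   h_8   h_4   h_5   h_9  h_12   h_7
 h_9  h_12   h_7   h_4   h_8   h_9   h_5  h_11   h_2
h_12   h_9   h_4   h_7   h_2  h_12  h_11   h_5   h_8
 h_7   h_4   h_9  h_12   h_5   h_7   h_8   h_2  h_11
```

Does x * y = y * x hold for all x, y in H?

h_4 * h_8 = h_9 but h_8 * h_4 = h_12.
Since h_4 and h_8 do not commute, H is not abelian.

No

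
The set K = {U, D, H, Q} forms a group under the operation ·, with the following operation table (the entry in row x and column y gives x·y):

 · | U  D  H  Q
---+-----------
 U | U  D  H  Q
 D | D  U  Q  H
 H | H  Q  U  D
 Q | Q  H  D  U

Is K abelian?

Check whether the table is symmetric across its main diagonal.
Every entry (row x, col y) equals the entry (row y, col x), so K is abelian.

Yes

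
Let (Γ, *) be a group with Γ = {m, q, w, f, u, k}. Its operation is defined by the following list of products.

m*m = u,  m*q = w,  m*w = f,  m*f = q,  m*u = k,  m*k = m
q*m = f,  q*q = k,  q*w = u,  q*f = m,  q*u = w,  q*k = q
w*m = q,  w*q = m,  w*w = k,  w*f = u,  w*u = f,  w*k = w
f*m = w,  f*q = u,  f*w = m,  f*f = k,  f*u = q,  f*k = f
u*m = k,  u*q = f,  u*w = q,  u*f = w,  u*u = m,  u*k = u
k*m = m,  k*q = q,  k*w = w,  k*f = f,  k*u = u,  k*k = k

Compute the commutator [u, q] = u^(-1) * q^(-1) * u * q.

u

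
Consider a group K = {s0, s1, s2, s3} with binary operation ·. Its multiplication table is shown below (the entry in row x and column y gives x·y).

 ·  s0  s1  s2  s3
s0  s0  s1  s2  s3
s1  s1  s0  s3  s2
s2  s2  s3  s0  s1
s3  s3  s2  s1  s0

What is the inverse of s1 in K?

First locate the identity: row s0 matches the header, so s0 is the identity.
Scan row s1 for s0: s1·s1 = s0. Hence s1^(-1) = s1.

s1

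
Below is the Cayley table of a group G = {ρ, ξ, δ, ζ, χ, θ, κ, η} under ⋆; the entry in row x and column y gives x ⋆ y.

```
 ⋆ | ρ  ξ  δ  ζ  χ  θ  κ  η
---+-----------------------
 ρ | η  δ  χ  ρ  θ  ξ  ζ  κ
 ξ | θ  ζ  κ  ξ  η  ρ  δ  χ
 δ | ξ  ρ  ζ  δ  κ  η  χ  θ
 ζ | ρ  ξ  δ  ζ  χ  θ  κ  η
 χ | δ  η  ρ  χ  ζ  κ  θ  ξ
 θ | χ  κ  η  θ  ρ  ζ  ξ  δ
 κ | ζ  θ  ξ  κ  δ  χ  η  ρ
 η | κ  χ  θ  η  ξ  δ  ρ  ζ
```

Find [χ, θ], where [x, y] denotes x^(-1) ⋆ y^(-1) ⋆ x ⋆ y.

η

Identity is ζ; from the table χ^(-1) = χ and θ^(-1) = θ.
χ ⋆ θ = κ
κ ⋆ χ = δ
δ ⋆ θ = η
(Structurally, G here is isomorphic to the dihedral group D_4.)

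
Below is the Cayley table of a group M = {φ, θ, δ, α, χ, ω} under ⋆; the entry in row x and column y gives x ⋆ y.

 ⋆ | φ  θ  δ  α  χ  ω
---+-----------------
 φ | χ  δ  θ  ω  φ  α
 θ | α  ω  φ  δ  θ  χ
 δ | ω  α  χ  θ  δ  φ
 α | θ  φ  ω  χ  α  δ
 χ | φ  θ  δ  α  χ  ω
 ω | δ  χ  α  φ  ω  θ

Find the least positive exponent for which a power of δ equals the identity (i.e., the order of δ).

The identity element is χ (its row matches the header).
δ^1 = δ
δ^2 = δ ⋆ δ = χ
The first power of δ equal to the identity is δ^2, so ord(δ) = 2.

2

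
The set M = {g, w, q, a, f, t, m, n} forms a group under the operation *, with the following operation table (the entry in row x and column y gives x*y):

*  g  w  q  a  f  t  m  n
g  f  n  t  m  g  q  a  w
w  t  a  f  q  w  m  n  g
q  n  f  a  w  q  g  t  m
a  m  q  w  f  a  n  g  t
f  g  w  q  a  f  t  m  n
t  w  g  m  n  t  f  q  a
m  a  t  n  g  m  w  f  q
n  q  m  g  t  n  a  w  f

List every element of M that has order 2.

{a, g, m, n, t}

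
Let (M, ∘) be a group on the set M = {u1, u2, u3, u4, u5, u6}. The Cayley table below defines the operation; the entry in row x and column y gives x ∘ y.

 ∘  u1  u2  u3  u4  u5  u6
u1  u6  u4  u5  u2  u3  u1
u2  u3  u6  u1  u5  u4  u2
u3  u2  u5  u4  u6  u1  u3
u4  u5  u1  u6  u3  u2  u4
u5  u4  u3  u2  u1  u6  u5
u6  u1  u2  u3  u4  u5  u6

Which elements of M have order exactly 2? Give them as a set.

{u1, u2, u5}

Identity is u6. Compute the order of each non-identity element by repeated multiplication:
  u1: u1 → u6  (order 2)
  u2: u2 → u6  (order 2)
  u3: u3 → u4 → u6  (order 3)
  u4: u4 → u3 → u6  (order 3)
  u5: u5 → u6  (order 2)
Elements of order 2: {u1, u2, u5}.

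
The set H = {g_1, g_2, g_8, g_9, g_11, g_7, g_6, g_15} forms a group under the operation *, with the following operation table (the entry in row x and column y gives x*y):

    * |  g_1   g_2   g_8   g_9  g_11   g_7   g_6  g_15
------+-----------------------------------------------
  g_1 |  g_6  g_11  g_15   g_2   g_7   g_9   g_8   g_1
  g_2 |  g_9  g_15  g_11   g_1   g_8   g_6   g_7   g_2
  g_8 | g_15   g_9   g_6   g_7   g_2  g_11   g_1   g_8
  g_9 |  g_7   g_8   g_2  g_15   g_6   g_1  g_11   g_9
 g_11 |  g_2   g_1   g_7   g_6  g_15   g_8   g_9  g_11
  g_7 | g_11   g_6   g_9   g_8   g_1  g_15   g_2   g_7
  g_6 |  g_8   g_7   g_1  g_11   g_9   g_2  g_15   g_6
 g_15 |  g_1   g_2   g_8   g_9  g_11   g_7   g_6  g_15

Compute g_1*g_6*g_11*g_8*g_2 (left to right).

g_1

g_1*g_6 = g_8
g_8*g_11 = g_2
g_2*g_8 = g_11
g_11*g_2 = g_1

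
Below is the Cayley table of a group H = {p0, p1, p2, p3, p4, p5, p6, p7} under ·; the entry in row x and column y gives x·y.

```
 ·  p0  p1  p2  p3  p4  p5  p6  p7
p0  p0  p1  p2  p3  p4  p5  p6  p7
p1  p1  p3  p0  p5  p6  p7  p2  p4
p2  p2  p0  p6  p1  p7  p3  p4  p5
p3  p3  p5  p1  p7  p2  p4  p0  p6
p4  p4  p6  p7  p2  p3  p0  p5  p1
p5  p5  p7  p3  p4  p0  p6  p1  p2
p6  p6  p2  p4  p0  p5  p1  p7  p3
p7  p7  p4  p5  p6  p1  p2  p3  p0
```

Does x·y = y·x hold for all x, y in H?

Check whether the table is symmetric across its main diagonal.
Every entry (row x, col y) equals the entry (row y, col x), so H is abelian.
(In fact H ≅ the cyclic group Z_8.)

Yes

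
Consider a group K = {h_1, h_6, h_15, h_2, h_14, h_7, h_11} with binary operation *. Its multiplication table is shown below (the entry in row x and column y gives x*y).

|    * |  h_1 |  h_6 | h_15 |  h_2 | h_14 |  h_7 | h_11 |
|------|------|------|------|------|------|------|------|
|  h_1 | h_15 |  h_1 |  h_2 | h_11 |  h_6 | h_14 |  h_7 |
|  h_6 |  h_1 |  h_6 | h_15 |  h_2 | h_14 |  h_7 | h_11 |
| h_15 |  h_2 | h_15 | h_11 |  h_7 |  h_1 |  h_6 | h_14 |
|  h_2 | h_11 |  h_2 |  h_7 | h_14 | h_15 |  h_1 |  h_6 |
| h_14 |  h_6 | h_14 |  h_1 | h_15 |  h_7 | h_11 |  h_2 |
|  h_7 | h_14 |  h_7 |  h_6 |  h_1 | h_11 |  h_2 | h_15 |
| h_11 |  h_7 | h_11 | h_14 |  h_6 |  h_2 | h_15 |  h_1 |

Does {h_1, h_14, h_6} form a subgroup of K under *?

No

h_14*h_14 = h_7, which is not in {h_1, h_14, h_6}.
The subset is not closed under *, so it is not a subgroup.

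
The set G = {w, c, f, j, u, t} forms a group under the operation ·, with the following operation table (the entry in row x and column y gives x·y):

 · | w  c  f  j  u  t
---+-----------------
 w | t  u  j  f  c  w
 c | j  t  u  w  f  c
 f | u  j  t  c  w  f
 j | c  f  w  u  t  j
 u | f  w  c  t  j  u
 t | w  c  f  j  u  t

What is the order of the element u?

The identity element is t (its row matches the header).
u^1 = u
u^2 = u·u = j
u^3 = j·u = t
The first power of u equal to the identity is u^3, so ord(u) = 3.

3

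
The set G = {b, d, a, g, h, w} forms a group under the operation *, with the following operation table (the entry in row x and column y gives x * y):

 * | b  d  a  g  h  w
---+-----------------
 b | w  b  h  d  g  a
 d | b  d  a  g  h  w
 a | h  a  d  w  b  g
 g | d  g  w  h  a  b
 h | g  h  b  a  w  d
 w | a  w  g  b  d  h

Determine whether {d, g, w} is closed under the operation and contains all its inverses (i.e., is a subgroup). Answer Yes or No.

w * w = h, which is not in {d, g, w}.
The subset is not closed under *, so it is not a subgroup.

No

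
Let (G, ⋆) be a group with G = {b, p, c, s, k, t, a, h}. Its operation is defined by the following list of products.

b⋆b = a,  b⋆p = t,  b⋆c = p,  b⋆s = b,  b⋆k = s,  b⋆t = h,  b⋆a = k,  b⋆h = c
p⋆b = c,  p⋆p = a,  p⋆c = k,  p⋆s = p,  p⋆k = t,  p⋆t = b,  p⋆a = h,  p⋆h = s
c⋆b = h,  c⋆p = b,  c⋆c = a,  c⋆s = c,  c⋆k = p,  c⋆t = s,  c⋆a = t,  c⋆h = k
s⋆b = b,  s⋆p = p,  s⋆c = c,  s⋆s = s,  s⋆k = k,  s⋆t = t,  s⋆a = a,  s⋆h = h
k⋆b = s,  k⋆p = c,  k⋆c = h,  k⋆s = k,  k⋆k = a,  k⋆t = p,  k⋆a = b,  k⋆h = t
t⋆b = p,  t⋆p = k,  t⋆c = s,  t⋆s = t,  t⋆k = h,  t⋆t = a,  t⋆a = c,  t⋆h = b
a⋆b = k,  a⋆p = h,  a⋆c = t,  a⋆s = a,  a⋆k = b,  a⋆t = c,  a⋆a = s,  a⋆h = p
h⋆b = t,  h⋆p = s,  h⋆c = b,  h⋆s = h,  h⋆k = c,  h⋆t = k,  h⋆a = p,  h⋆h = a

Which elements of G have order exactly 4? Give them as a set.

Identity is s. Compute the order of each non-identity element by repeated multiplication:
  b: b → a → k → s  (order 4)
  p: p → a → h → s  (order 4)
  c: c → a → t → s  (order 4)
  k: k → a → b → s  (order 4)
  t: t → a → c → s  (order 4)
  a: a → s  (order 2)
  h: h → a → p → s  (order 4)
Elements of order 4: {b, c, h, k, p, t}.

{b, c, h, k, p, t}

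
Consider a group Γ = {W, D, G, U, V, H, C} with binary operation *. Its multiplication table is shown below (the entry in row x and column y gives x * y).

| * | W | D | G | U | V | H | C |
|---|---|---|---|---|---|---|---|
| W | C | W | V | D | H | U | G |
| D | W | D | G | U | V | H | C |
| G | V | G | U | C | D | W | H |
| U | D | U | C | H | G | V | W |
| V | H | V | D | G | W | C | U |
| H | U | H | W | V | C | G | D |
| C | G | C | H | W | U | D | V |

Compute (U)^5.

U^1 = U
U^2 = U * U = H
U^3 = H * U = V
U^4 = V * U = G
U^5 = G * U = C

C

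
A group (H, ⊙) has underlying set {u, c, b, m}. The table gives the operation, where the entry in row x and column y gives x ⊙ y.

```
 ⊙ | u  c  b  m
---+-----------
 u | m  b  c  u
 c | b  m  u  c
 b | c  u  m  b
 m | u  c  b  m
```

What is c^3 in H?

c

c^1 = c
c^2 = c ⊙ c = m
c^3 = m ⊙ c = c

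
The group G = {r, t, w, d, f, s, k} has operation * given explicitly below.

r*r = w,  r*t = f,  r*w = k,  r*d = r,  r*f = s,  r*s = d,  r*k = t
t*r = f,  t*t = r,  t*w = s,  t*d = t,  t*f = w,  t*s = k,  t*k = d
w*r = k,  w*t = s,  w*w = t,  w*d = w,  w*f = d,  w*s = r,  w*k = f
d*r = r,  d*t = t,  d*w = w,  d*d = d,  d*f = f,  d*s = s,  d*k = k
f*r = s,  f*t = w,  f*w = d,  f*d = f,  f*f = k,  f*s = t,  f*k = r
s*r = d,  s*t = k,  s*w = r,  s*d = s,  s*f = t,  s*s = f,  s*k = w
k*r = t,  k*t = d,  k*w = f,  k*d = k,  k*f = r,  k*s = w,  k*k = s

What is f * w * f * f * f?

f * w = d
d * f = f
f * f = k
k * f = r

r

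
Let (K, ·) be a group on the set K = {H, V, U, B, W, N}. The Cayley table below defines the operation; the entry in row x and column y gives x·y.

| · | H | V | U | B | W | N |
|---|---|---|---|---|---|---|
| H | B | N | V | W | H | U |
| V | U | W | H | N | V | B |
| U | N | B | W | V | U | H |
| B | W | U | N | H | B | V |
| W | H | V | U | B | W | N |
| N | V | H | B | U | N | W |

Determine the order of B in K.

The identity element is W (its row matches the header).
B^1 = B
B^2 = B·B = H
B^3 = H·B = W
The first power of B equal to the identity is B^3, so ord(B) = 3.
(Structurally, K here is isomorphic to the symmetric group S_3.)

3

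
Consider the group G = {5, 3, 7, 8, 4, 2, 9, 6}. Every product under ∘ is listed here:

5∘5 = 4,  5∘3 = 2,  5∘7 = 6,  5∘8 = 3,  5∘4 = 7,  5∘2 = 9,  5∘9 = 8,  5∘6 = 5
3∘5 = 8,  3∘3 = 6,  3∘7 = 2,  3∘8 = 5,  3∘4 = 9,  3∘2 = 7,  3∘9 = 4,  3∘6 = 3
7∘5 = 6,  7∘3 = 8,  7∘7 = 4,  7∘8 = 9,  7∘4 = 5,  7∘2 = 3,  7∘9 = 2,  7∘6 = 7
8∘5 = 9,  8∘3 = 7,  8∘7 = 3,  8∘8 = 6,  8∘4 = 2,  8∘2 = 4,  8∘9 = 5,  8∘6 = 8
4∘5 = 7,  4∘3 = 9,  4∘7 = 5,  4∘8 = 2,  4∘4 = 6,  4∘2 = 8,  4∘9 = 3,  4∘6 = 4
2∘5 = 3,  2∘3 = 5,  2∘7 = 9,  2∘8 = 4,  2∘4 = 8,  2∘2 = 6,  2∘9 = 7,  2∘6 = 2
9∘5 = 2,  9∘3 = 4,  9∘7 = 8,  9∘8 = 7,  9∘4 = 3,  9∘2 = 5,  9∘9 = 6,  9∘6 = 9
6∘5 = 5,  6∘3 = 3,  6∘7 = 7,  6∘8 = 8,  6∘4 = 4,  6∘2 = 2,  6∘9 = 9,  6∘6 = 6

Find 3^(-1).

First locate the identity: row 6 matches the header, so 6 is the identity.
Scan row 3 for 6: 3 ∘ 3 = 6. Hence 3^(-1) = 3.
(Structurally, G here is isomorphic to the dihedral group D_4.)

3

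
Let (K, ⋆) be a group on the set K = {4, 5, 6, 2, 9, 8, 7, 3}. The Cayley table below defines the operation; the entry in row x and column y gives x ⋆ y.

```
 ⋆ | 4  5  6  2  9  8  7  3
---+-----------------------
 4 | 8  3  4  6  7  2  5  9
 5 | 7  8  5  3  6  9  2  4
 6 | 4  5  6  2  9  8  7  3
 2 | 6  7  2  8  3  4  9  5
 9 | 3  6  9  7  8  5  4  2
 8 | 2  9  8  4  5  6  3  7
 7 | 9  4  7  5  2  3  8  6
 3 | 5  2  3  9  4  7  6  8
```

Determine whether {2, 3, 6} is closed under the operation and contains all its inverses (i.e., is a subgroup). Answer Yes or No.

No

3 ⋆ 3 = 8, which is not in {2, 3, 6}.
The subset is not closed under ⋆, so it is not a subgroup.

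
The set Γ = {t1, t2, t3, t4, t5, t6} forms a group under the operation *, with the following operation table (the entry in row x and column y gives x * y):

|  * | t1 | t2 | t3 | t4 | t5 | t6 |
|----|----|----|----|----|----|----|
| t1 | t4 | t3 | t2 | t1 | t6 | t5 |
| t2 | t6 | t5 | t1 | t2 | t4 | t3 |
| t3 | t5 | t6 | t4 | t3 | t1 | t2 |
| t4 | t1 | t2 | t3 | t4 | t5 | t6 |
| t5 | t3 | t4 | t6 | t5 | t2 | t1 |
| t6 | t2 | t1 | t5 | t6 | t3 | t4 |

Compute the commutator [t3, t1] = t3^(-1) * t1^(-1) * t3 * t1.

Identity is t4; from the table t3^(-1) = t3 and t1^(-1) = t1.
t3 * t1 = t5
t5 * t3 = t6
t6 * t1 = t2
(Structurally, Γ here is isomorphic to the symmetric group S_3.)

t2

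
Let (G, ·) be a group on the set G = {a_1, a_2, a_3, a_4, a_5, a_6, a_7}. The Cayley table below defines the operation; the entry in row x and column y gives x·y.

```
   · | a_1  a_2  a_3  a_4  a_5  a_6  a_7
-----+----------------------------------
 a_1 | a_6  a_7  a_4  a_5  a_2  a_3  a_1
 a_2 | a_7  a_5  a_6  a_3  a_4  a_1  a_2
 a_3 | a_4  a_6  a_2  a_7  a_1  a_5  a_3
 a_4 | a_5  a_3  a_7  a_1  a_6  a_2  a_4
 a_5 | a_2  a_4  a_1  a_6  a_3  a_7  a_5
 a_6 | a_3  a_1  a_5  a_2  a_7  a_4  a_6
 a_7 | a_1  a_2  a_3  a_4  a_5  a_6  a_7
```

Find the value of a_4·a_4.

a_1

Read row a_4, column a_4: a_4·a_4 = a_1.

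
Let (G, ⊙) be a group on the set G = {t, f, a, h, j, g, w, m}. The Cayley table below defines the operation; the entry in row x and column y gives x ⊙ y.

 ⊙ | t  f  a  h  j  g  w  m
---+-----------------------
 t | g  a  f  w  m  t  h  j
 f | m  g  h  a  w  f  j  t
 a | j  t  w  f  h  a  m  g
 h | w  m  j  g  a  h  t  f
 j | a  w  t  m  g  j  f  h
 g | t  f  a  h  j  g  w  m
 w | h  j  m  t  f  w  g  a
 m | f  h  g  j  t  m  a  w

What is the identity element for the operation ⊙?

The identity e satisfies e ⊙ x = x for all x, so its row in the table reproduces the column headers.
Row g reads: t, f, a, h, j, g, w, m — exactly the header order. So g is the identity.

g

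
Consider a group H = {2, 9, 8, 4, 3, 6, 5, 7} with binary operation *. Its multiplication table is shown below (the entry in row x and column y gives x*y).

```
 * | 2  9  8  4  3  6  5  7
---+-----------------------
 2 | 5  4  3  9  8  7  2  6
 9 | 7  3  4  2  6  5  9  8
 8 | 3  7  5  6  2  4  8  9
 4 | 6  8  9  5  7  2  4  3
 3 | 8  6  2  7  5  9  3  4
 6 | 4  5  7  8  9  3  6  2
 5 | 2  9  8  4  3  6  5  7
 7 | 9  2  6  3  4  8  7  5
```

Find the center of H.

{3, 5}

An element z is central iff its row equals its column in the table.
For 7: 7*9 = 2 ≠ 8 = 9*7, so 7 ∉ Z.
Checking each element this way leaves Z(H) = {3, 5}.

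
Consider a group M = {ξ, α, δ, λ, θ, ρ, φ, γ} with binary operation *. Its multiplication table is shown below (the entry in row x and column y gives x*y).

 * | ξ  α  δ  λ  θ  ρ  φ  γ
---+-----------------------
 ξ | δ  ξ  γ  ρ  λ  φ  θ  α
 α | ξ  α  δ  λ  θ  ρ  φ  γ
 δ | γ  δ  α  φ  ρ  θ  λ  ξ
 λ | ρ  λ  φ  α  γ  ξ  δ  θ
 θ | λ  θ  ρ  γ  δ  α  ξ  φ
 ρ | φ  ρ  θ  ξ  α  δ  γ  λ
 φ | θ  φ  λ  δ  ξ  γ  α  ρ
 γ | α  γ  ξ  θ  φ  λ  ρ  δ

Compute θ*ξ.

λ

Read row θ, column ξ: θ*ξ = λ.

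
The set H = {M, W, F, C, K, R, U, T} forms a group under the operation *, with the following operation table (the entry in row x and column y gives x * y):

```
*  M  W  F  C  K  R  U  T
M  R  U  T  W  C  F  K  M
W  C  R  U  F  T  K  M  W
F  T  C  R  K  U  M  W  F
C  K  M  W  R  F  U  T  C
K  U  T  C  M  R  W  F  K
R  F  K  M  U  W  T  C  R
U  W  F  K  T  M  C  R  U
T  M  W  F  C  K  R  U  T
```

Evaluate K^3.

W

K^1 = K
K^2 = K * K = R
K^3 = R * K = W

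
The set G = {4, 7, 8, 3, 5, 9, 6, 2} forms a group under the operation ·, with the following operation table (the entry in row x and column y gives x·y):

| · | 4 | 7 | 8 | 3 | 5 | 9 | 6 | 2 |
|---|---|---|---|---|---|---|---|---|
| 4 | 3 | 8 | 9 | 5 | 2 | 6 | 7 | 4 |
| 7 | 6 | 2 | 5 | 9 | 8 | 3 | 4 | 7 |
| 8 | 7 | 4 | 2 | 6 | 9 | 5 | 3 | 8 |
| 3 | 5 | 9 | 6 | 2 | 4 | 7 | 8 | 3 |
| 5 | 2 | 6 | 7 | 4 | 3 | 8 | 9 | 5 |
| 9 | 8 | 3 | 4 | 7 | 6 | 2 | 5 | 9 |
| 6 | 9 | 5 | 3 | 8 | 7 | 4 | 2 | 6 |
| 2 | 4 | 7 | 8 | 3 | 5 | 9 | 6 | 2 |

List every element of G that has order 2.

Identity is 2. Compute the order of each non-identity element by repeated multiplication:
  4: 4 → 3 → 5 → 2  (order 4)
  7: 7 → 2  (order 2)
  8: 8 → 2  (order 2)
  3: 3 → 2  (order 2)
  5: 5 → 3 → 4 → 2  (order 4)
  9: 9 → 2  (order 2)
  6: 6 → 2  (order 2)
Elements of order 2: {3, 6, 7, 8, 9}.

{3, 6, 7, 8, 9}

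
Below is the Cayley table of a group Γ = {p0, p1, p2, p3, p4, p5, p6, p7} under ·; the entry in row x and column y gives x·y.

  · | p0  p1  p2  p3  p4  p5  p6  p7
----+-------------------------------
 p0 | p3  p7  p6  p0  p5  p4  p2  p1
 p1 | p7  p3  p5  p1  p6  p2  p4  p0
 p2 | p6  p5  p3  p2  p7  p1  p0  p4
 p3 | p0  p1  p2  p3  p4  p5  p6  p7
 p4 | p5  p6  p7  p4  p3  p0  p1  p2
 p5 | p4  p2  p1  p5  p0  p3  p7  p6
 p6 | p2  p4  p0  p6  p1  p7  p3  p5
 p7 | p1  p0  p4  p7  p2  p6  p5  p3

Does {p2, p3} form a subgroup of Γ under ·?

Yes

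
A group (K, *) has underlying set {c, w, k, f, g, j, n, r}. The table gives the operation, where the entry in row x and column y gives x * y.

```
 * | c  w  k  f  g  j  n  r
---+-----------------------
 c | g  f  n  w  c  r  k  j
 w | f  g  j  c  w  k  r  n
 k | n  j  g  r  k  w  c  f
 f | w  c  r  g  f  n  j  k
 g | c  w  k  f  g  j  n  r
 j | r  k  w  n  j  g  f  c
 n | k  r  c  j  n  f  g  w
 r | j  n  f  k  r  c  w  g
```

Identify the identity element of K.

g

The identity e satisfies e * x = x for all x, so its row in the table reproduces the column headers.
Row g reads: c, w, k, f, g, j, n, r — exactly the header order. So g is the identity.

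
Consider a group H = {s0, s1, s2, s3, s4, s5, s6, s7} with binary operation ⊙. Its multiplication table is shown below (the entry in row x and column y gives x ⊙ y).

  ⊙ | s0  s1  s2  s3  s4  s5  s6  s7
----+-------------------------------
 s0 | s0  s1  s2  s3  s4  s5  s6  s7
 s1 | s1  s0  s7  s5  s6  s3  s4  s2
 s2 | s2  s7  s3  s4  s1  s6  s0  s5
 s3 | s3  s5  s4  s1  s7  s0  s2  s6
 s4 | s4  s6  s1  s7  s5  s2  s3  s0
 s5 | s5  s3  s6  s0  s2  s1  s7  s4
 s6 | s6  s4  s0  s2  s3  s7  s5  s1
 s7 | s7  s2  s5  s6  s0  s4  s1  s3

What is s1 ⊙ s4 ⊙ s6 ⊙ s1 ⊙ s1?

s5

s1 ⊙ s4 = s6
s6 ⊙ s6 = s5
s5 ⊙ s1 = s3
s3 ⊙ s1 = s5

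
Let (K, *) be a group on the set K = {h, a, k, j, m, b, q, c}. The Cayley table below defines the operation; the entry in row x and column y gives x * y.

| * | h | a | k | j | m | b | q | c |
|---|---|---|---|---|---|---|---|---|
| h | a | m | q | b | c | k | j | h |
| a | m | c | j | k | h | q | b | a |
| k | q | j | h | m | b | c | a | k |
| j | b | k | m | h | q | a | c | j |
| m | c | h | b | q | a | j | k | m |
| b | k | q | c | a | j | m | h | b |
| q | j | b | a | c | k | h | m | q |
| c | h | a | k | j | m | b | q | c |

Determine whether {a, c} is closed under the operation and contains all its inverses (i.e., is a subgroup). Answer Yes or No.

{a, c} contains the identity c.
Checking products: every product of two elements of {a, c} (read from the table) lies in {a, c}, so the set is closed.
In a finite group, a nonempty closed subset is a subgroup. So {a, c} ≤ K.

Yes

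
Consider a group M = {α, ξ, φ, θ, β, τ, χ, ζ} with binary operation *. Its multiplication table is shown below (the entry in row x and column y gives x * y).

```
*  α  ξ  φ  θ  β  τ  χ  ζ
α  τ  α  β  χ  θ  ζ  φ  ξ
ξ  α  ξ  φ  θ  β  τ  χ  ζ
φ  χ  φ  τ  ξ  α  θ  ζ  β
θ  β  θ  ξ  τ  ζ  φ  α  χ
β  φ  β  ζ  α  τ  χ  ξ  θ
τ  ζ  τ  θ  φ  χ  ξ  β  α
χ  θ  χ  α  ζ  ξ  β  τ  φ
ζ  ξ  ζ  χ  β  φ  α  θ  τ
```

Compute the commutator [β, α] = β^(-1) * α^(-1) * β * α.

Identity is ξ; from the table β^(-1) = χ and α^(-1) = ζ.
χ * ζ = φ
φ * β = α
α * α = τ

τ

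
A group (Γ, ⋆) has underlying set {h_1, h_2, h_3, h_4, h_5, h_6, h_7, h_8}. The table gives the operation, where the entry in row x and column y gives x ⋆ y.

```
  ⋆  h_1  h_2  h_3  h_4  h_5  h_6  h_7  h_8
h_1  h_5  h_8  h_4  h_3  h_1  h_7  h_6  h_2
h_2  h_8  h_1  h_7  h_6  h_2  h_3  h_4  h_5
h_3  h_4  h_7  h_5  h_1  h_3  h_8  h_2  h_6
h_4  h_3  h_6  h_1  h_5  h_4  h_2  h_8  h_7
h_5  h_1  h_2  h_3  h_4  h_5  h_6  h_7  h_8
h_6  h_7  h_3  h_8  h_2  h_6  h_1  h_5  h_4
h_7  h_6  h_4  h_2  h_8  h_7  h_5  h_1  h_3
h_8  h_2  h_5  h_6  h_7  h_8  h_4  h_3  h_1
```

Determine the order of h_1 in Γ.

The identity element is h_5 (its row matches the header).
h_1^1 = h_1
h_1^2 = h_1 ⋆ h_1 = h_5
The first power of h_1 equal to the identity is h_1^2, so ord(h_1) = 2.

2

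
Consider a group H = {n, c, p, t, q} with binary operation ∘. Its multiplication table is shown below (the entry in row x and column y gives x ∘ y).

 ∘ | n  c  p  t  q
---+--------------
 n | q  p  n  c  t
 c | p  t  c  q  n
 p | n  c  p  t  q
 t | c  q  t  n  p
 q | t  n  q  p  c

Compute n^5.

n^1 = n
n^2 = n ∘ n = q
n^3 = q ∘ n = t
n^4 = t ∘ n = c
n^5 = c ∘ n = p

p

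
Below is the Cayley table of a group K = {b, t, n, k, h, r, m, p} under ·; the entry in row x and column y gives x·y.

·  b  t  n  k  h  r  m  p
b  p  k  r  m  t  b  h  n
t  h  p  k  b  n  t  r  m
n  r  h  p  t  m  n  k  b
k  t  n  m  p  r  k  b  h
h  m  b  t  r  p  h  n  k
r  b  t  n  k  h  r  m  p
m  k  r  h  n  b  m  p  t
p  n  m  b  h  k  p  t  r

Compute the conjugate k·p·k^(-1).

The identity is r. In row k, the entry r sits in column h, so k^(-1) = h.
k·p = h
h·h = p

p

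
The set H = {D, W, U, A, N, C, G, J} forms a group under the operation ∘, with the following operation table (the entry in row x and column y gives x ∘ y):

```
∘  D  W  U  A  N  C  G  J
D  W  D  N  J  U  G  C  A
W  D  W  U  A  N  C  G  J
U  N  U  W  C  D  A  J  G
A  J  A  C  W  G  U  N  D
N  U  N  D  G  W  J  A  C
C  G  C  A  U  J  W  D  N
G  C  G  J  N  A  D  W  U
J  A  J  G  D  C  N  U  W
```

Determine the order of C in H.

The identity element is W (its row matches the header).
C^1 = C
C^2 = C ∘ C = W
The first power of C equal to the identity is C^2, so ord(C) = 2.

2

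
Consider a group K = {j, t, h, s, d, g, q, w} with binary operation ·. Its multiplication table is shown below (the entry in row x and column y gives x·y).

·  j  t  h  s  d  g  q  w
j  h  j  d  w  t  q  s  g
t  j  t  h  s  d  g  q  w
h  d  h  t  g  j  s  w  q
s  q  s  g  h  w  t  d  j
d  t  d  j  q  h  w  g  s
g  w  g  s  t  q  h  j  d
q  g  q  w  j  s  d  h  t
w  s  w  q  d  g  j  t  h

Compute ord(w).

4

The identity element is t (its row matches the header).
w^1 = w
w^2 = w·w = h
w^3 = h·w = q
w^4 = q·w = t
The first power of w equal to the identity is w^4, so ord(w) = 4.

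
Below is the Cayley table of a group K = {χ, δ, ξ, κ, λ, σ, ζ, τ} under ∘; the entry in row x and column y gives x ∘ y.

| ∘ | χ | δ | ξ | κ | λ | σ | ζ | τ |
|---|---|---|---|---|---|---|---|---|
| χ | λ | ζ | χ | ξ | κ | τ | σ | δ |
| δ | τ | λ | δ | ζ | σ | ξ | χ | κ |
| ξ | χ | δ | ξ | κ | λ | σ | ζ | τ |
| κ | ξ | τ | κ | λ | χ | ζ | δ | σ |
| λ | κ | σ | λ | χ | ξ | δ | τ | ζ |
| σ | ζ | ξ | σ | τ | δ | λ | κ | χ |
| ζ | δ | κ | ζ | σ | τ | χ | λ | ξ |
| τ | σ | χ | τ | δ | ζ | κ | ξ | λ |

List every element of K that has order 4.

{δ, ζ, κ, σ, τ, χ}

Identity is ξ. Compute the order of each non-identity element by repeated multiplication:
  χ: χ → λ → κ → ξ  (order 4)
  δ: δ → λ → σ → ξ  (order 4)
  κ: κ → λ → χ → ξ  (order 4)
  λ: λ → ξ  (order 2)
  σ: σ → λ → δ → ξ  (order 4)
  ζ: ζ → λ → τ → ξ  (order 4)
  τ: τ → λ → ζ → ξ  (order 4)
Elements of order 4: {δ, ζ, κ, σ, τ, χ}.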